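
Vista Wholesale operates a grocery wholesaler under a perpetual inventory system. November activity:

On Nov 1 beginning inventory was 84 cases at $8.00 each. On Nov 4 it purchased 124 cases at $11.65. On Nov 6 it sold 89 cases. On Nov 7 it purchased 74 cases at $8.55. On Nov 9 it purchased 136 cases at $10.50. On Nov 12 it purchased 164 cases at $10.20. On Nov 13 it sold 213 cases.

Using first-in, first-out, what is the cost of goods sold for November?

COGS = $2,959.30

Nov 6, 89 sold [FIFO — oldest first]: 84 @ $8.00 + 5 @ $11.65 = $730.25
Nov 13, 213 sold [FIFO — oldest first]: 119 @ $11.65 + 74 @ $8.55 + 20 @ $10.50 = $2,229.05
Total COGS = $730.25 + $2,229.05 = $2,959.30
Ending inventory: 116 @ $10.50 + 164 @ $10.20 = $2,890.80
Check: goods available $5,850.10 = COGS $2,959.30 + ending $2,890.80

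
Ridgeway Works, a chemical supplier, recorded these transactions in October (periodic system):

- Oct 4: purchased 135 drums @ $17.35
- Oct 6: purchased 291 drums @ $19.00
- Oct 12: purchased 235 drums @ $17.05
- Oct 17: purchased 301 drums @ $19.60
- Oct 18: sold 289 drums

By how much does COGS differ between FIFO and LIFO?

FIFO COGS: 135 @ $17.35 + 154 @ $19.00 = $5,268.25
LIFO COGS: 289 @ $19.60 = $5,664.40
Difference = |$5,268.25 − $5,664.40| = $396.15

$396.15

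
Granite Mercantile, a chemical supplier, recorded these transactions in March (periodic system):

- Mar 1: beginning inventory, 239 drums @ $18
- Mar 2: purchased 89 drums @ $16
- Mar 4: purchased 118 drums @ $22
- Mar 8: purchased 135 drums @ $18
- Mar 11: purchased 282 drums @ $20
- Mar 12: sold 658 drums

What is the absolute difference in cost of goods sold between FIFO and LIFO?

FIFO COGS: 239 @ $18 + 89 @ $16 + 118 @ $22 + 135 @ $18 + 77 @ $20 = $12,292
LIFO COGS: 282 @ $20 + 135 @ $18 + 118 @ $22 + 89 @ $16 + 34 @ $18 = $12,702
Difference = |$12,292 − $12,702| = $410

$410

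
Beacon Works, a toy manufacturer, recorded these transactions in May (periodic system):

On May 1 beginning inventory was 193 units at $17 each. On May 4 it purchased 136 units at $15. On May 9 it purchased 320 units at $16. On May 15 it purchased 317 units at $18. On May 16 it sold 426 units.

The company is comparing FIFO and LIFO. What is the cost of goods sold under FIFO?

FIFO COGS: 193 @ $17 + 136 @ $15 + 97 @ $16 = $6,873
LIFO COGS: 317 @ $18 + 109 @ $16 = $7,450

COGS = $6,873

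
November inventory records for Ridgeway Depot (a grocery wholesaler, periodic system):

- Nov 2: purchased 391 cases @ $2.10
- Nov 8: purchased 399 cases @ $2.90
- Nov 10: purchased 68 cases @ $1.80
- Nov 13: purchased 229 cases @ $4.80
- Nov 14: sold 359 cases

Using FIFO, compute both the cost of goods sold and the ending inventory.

Nov 14, 359 sold [FIFO — oldest first]: 359 @ $2.10 = $753.90
Ending inventory: 32 @ $2.10 + 399 @ $2.90 + 68 @ $1.80 + 229 @ $4.80 = $2,445.90

COGS = $753.90; ending inventory = $2,445.90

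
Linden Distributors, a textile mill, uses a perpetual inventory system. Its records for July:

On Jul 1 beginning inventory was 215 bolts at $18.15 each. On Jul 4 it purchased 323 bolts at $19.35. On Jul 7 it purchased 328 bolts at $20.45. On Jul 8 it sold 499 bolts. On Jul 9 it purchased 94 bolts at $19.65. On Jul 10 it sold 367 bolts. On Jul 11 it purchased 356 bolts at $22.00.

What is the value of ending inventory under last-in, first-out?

Jul 8, 499 sold [LIFO — newest first]: 328 @ $20.45 + 171 @ $19.35 = $10,016.45
Jul 10, 367 sold [LIFO — newest first]: 94 @ $19.65 + 152 @ $19.35 + 121 @ $18.15 = $6,984.45
Total COGS = $10,016.45 + $6,984.45 = $17,000.90
Ending inventory: 94 @ $18.15 + 356 @ $22.00 = $9,538.10

Ending inventory = $9,538.10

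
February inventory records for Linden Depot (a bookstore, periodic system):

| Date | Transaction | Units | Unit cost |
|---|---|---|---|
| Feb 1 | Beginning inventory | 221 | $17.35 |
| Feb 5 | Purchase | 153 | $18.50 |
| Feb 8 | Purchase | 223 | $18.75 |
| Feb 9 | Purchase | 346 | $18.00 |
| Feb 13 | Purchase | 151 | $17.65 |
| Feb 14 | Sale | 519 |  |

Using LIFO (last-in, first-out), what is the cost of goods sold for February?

COGS = $9,305.65

Feb 14, 519 sold [LIFO — newest first]: 151 @ $17.65 + 346 @ $18.00 + 22 @ $18.75 = $9,305.65
Ending inventory: 221 @ $17.35 + 153 @ $18.50 + 201 @ $18.75 = $10,433.60
Check: goods available $19,739.25 = COGS $9,305.65 + ending $10,433.60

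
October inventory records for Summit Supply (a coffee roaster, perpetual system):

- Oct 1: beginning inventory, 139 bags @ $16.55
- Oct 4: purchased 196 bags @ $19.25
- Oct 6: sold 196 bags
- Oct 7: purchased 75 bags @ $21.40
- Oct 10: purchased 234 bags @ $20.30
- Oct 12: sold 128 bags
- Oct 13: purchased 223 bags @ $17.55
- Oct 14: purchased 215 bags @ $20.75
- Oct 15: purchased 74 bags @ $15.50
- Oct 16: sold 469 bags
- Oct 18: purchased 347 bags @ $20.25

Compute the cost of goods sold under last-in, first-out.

COGS = $15,138.65

Oct 6, 196 sold [LIFO — newest first]: 196 @ $19.25 = $3,773.00
Oct 12, 128 sold [LIFO — newest first]: 128 @ $20.30 = $2,598.40
Oct 16, 469 sold [LIFO — newest first]: 74 @ $15.50 + 215 @ $20.75 + 180 @ $17.55 = $8,767.25
Total COGS = $3,773.00 + $2,598.40 + $8,767.25 = $15,138.65
Ending inventory: 139 @ $16.55 + 75 @ $21.40 + 106 @ $20.30 + 43 @ $17.55 + 347 @ $20.25 = $13,838.65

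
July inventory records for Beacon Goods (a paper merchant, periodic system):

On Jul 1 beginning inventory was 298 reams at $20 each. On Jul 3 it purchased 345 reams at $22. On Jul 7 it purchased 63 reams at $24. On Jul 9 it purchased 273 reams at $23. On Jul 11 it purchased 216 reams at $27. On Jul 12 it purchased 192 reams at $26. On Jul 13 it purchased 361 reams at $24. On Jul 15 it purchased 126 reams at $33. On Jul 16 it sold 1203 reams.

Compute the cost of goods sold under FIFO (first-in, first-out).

COGS = $27,381

Jul 16, 1203 sold [FIFO — oldest first]: 298 @ $20 + 345 @ $22 + 63 @ $24 + 273 @ $23 + 216 @ $27 + 8 @ $26 = $27,381
Ending inventory: 184 @ $26 + 361 @ $24 + 126 @ $33 = $17,606
Check: goods available $44,987 = COGS $27,381 + ending $17,606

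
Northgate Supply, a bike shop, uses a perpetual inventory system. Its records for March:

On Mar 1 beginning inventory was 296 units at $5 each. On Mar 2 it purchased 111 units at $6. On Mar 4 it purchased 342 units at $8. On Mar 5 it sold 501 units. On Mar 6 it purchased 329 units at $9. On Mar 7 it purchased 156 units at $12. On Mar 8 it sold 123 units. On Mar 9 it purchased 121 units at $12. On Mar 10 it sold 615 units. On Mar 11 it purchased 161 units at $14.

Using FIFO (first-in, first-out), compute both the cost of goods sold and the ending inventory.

Mar 5, 501 sold [FIFO — oldest first]: 296 @ $5 + 111 @ $6 + 94 @ $8 = $2,898
Mar 8, 123 sold [FIFO — oldest first]: 123 @ $8 = $984
Mar 10, 615 sold [FIFO — oldest first]: 125 @ $8 + 329 @ $9 + 156 @ $12 + 5 @ $12 = $5,893
Total COGS = $2,898 + $984 + $5,893 = $9,775
Ending inventory: 116 @ $12 + 161 @ $14 = $3,646
Check: goods available $13,421 = COGS $9,775 + ending $3,646

COGS = $9,775; ending inventory = $3,646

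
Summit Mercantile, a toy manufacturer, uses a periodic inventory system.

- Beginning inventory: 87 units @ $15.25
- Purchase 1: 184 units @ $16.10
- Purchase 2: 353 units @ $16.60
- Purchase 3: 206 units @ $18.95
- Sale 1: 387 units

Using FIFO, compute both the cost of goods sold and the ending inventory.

Sale 1 (387) [FIFO — oldest first]: 87 @ $15.25 + 184 @ $16.10 + 116 @ $16.60 = $6,214.75
Ending inventory: 237 @ $16.60 + 206 @ $18.95 = $7,837.90

COGS = $6,214.75; ending inventory = $7,837.90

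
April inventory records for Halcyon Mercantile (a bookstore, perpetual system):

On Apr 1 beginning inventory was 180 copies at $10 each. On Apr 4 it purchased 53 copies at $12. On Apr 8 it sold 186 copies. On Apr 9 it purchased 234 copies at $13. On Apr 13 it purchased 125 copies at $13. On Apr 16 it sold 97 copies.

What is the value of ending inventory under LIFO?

Apr 8, 186 sold [LIFO — newest first]: 53 @ $12 + 133 @ $10 = $1,966
Apr 16, 97 sold [LIFO — newest first]: 97 @ $13 = $1,261
Total COGS = $1,966 + $1,261 = $3,227
Ending inventory: 47 @ $10 + 234 @ $13 + 28 @ $13 = $3,876

Ending inventory = $3,876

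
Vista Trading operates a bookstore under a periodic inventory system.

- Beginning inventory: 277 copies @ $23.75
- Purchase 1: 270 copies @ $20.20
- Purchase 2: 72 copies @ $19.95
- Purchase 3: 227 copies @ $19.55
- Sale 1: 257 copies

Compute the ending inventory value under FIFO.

Ending inventory = $11,803.25

Sale 1 (257) [FIFO — oldest first]: 257 @ $23.75 = $6,103.75
Ending inventory: 20 @ $23.75 + 270 @ $20.20 + 72 @ $19.95 + 227 @ $19.55 = $11,803.25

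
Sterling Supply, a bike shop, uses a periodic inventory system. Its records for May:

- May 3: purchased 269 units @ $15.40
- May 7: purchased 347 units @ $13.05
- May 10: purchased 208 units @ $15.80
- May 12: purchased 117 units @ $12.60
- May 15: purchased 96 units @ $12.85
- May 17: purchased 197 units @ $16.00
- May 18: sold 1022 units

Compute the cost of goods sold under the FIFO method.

May 18, 1022 sold [FIFO — oldest first]: 269 @ $15.40 + 347 @ $13.05 + 208 @ $15.80 + 117 @ $12.60 + 81 @ $12.85 = $14,472.40
Ending inventory: 15 @ $12.85 + 197 @ $16.00 = $3,344.75
Check: goods available $17,817.15 = COGS $14,472.40 + ending $3,344.75

COGS = $14,472.40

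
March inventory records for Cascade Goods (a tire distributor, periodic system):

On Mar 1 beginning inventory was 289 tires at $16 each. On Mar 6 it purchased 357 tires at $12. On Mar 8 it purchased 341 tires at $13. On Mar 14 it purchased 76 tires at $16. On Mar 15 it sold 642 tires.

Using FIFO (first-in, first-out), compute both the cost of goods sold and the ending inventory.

COGS = $8,860; ending inventory = $5,697

Mar 15, 642 sold [FIFO — oldest first]: 289 @ $16 + 353 @ $12 = $8,860
Ending inventory: 4 @ $12 + 341 @ $13 + 76 @ $16 = $5,697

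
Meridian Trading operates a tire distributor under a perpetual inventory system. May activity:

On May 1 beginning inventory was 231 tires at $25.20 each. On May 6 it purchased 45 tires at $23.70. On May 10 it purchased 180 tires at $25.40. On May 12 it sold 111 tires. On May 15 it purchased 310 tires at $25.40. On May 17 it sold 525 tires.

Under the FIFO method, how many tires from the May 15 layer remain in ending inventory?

130

May 12, 111 sold [FIFO — oldest first]: 111 @ $25.20 = $2,797.20
May 17, 525 sold [FIFO — oldest first]: 120 @ $25.20 + 45 @ $23.70 + 180 @ $25.40 + 180 @ $25.40 = $13,234.50
Total COGS = $2,797.20 + $13,234.50 = $16,031.70
Ending inventory: 130 @ $25.40 = $3,302.00
Check: goods available $19,333.70 = COGS $16,031.70 + ending $3,302.00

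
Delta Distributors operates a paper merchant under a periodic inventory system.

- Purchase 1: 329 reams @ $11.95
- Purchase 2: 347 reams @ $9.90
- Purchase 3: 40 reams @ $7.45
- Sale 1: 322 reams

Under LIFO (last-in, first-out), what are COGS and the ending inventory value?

COGS = $3,089.80; ending inventory = $4,575.05

Sale 1 (322) [LIFO — newest first]: 40 @ $7.45 + 282 @ $9.90 = $3,089.80
Ending inventory: 329 @ $11.95 + 65 @ $9.90 = $4,575.05
Check: goods available $7,664.85 = COGS $3,089.80 + ending $4,575.05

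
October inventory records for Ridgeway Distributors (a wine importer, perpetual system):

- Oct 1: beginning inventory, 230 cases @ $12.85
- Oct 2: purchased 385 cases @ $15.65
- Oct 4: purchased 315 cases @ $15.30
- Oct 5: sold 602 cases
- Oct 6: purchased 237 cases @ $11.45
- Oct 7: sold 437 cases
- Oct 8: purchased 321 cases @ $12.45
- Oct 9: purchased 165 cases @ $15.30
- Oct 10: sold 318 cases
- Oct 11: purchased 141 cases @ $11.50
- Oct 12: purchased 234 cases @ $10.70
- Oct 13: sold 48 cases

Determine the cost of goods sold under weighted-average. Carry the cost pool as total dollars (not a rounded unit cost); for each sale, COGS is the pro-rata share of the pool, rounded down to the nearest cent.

COGS = $19,642.46

After Oct 1: 230 on hand, pool $2,955.50 (≈ $12.8500 each)
After Oct 2: 615 on hand, pool $8,980.75 (≈ $14.6028 each)
After Oct 4: 930 on hand, pool $13,800.25 (≈ $14.8390 each)
Oct 5, sell 602: 602/930 × $13,800.25 → $8,933.06
After Oct 6: 565 on hand, pool $7,580.84 (≈ $13.4174 each)
Oct 7, sell 437: 437/565 × $7,580.84 → $5,863.41
After Oct 8: 449 on hand, pool $5,713.88 (≈ $12.7258 each)
After Oct 9: 614 on hand, pool $8,238.38 (≈ $13.4176 each)
Oct 10, sell 318: 318/614 × $8,238.38 → $4,266.78
After Oct 11: 437 on hand, pool $5,593.10 (≈ $12.7989 each)
After Oct 12: 671 on hand, pool $8,096.90 (≈ $12.0669 each)
Oct 13, sell 48: 48/671 × $8,096.90 → $579.21
Total COGS = $8,933.06 + $5,863.41 + $4,266.78 + $579.21 = $19,642.46
Ending inventory (cost pool remaining) = $7,517.69
Check: goods available $27,160.15 = COGS $19,642.46 + ending $7,517.69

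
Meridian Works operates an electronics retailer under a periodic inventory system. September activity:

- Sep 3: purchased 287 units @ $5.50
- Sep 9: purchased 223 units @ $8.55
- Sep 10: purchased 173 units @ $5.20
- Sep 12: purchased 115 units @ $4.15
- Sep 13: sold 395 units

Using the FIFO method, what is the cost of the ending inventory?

Sep 13, 395 sold [FIFO — oldest first]: 287 @ $5.50 + 108 @ $8.55 = $2,501.90
Ending inventory: 115 @ $8.55 + 173 @ $5.20 + 115 @ $4.15 = $2,360.10

Ending inventory = $2,360.10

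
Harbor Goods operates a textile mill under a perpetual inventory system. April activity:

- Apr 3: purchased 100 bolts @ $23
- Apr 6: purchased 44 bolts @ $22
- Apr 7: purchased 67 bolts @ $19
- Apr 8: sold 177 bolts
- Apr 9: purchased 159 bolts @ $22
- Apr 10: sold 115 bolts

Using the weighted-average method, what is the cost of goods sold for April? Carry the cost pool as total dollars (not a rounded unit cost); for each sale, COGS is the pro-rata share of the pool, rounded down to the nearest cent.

COGS = $6,329.57

After Apr 3: 100 on hand, pool $2,300.00 (≈ $23.0000 each)
After Apr 6: 144 on hand, pool $3,268.00 (≈ $22.6944 each)
After Apr 7: 211 on hand, pool $4,541.00 (≈ $21.5213 each)
Apr 8, sell 177: 177/211 × $4,541.00 → $3,809.27
After Apr 9: 193 on hand, pool $4,229.73 (≈ $21.9157 each)
Apr 10, sell 115: 115/193 × $4,229.73 → $2,520.30
Total COGS = $3,809.27 + $2,520.30 = $6,329.57
Ending inventory (cost pool remaining) = $1,709.43
Check: goods available $8,039.00 = COGS $6,329.57 + ending $1,709.43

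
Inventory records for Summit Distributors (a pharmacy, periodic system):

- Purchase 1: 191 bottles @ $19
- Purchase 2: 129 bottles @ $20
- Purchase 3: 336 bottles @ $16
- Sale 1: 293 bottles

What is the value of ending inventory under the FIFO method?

Sale 1 (293) [FIFO — oldest first]: 191 @ $19 + 102 @ $20 = $5,669
Ending inventory: 27 @ $20 + 336 @ $16 = $5,916
Check: goods available $11,585 = COGS $5,669 + ending $5,916

Ending inventory = $5,916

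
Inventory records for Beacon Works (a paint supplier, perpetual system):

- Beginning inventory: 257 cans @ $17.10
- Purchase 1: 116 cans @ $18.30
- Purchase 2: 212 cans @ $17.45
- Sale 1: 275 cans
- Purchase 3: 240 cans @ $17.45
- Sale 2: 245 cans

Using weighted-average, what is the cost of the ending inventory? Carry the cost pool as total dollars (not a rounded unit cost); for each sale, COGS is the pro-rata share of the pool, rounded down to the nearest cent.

Ending inventory = $5,324.80

After Beginning: 257 on hand, pool $4,394.70 (≈ $17.1000 each)
After Purchase 1: 373 on hand, pool $6,517.50 (≈ $17.4732 each)
After Purchase 2: 585 on hand, pool $10,216.90 (≈ $17.4648 each)
Sale 1, sell 275: 275/585 × $10,216.90 → $4,802.81
After Purchase 3: 550 on hand, pool $9,602.09 (≈ $17.4583 each)
Sale 2, sell 245: 245/550 × $9,602.09 → $4,277.29
Total COGS = $4,802.81 + $4,277.29 = $9,080.10
Ending inventory (cost pool remaining) = $5,324.80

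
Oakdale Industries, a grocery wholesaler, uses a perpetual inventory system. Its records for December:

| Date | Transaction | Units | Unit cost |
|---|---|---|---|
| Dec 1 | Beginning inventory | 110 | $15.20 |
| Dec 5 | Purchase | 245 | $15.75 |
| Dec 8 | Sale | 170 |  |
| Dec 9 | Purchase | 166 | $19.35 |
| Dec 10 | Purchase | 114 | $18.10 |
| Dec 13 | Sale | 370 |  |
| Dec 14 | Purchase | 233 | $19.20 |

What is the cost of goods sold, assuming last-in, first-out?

COGS = $9,362.25

Dec 8, 170 sold [LIFO — newest first]: 170 @ $15.75 = $2,677.50
Dec 13, 370 sold [LIFO — newest first]: 114 @ $18.10 + 166 @ $19.35 + 75 @ $15.75 + 15 @ $15.20 = $6,684.75
Total COGS = $2,677.50 + $6,684.75 = $9,362.25
Ending inventory: 95 @ $15.20 + 233 @ $19.20 = $5,917.60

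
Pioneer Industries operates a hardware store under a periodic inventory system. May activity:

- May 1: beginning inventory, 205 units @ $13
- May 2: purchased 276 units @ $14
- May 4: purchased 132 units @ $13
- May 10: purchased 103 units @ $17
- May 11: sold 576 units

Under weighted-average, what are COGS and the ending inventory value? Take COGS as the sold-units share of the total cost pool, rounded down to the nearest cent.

May 11, sell 576: 576/716 × $9,996.00 → $8,041.47
Ending inventory (cost pool remaining) = $1,954.53

COGS = $8,041.47; ending inventory = $1,954.53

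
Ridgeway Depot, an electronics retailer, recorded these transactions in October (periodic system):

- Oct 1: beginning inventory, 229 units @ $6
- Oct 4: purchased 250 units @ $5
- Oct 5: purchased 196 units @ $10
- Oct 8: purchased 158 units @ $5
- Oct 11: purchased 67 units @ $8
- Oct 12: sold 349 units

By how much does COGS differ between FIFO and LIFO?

FIFO COGS: 229 @ $6 + 120 @ $5 = $1,974
LIFO COGS: 67 @ $8 + 158 @ $5 + 124 @ $10 = $2,566
Difference = |$1,974 − $2,566| = $592

$592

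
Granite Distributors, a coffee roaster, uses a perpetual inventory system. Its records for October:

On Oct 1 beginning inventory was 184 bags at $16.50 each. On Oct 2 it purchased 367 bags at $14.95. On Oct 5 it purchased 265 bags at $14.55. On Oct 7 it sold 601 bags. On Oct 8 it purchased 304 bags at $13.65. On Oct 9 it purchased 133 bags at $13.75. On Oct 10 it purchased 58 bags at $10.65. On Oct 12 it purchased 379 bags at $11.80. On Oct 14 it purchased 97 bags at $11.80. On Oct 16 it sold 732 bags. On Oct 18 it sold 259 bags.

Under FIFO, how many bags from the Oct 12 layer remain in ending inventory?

98

Oct 7, 601 sold [FIFO — oldest first]: 184 @ $16.50 + 367 @ $14.95 + 50 @ $14.55 = $9,250.15
Oct 16, 732 sold [FIFO — oldest first]: 215 @ $14.55 + 304 @ $13.65 + 133 @ $13.75 + 58 @ $10.65 + 22 @ $11.80 = $9,983.90
Oct 18, 259 sold [FIFO — oldest first]: 259 @ $11.80 = $3,056.20
Total COGS = $9,250.15 + $9,983.90 + $3,056.20 = $22,290.25
Ending inventory: 98 @ $11.80 + 97 @ $11.80 = $2,301.00
Check: goods available $24,591.25 = COGS $22,290.25 + ending $2,301.00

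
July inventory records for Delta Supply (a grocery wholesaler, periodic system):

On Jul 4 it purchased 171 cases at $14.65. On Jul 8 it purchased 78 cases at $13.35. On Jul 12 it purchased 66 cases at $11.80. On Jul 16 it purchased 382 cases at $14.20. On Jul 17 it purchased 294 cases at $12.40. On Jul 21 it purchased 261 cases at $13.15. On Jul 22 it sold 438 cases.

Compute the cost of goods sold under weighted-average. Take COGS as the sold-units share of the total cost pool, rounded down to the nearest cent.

COGS = $5,886.90

Jul 22, sell 438: 438/1252 × $16,827.40 → $5,886.90
Ending inventory (cost pool remaining) = $10,940.50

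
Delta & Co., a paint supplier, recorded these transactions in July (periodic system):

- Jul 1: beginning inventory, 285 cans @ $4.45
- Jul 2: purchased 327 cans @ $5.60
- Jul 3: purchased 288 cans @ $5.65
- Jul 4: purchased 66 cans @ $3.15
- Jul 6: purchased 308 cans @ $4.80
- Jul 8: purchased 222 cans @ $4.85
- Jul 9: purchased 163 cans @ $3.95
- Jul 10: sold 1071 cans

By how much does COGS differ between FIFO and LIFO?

FIFO COGS: 285 @ $4.45 + 327 @ $5.60 + 288 @ $5.65 + 66 @ $3.15 + 105 @ $4.80 = $5,438.55
LIFO COGS: 163 @ $3.95 + 222 @ $4.85 + 308 @ $4.80 + 66 @ $3.15 + 288 @ $5.65 + 24 @ $5.60 = $5,168.45
Difference = |$5,438.55 − $5,168.45| = $270.10

$270.10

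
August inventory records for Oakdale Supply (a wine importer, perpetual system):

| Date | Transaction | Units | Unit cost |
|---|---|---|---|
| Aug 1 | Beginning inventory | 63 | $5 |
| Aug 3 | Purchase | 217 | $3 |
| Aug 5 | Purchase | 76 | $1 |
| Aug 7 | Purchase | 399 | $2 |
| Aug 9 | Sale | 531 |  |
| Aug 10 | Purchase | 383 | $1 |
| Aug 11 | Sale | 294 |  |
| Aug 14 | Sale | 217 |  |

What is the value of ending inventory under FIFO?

Aug 9, 531 sold [FIFO — oldest first]: 63 @ $5 + 217 @ $3 + 76 @ $1 + 175 @ $2 = $1,392
Aug 11, 294 sold [FIFO — oldest first]: 224 @ $2 + 70 @ $1 = $518
Aug 14, 217 sold [FIFO — oldest first]: 217 @ $1 = $217
Total COGS = $1,392 + $518 + $217 = $2,127
Ending inventory: 96 @ $1 = $96

Ending inventory = $96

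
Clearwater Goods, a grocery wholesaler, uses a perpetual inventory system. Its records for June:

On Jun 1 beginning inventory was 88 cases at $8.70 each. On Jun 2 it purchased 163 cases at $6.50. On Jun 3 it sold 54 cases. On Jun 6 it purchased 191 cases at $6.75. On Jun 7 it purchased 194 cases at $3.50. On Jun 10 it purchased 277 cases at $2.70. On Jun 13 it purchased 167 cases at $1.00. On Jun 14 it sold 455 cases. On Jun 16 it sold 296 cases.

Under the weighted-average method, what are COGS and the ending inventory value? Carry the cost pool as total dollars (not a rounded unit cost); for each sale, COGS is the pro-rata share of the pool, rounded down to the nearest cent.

After Jun 1: 88 on hand, pool $765.60 (≈ $8.7000 each)
After Jun 2: 251 on hand, pool $1,825.10 (≈ $7.2713 each)
Jun 3, sell 54: 54/251 × $1,825.10 → $392.65
After Jun 6: 388 on hand, pool $2,721.70 (≈ $7.0147 each)
After Jun 7: 582 on hand, pool $3,400.70 (≈ $5.8431 each)
After Jun 10: 859 on hand, pool $4,148.60 (≈ $4.8296 each)
After Jun 13: 1026 on hand, pool $4,315.60 (≈ $4.2062 each)
Jun 14, sell 455: 455/1026 × $4,315.60 → $1,913.83
Jun 16, sell 296: 296/571 × $2,401.77 → $1,245.05
Total COGS = $392.65 + $1,913.83 + $1,245.05 = $3,551.53
Ending inventory (cost pool remaining) = $1,156.72

COGS = $3,551.53; ending inventory = $1,156.72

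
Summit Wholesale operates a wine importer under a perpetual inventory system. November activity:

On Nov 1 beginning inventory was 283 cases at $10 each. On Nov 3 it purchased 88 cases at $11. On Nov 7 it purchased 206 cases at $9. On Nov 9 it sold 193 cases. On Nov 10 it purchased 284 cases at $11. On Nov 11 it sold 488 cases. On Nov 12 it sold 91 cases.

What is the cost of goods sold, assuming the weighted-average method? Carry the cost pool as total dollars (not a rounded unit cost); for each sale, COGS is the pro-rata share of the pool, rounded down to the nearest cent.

COGS = $7,858.62

After Nov 1: 283 on hand, pool $2,830.00 (≈ $10.0000 each)
After Nov 3: 371 on hand, pool $3,798.00 (≈ $10.2372 each)
After Nov 7: 577 on hand, pool $5,652.00 (≈ $9.7955 each)
Nov 9, sell 193: 193/577 × $5,652.00 → $1,890.53
After Nov 10: 668 on hand, pool $6,885.47 (≈ $10.3076 each)
Nov 11, sell 488: 488/668 × $6,885.47 → $5,030.10
Nov 12, sell 91: 91/180 × $1,855.37 → $937.99
Total COGS = $1,890.53 + $5,030.10 + $937.99 = $7,858.62
Ending inventory (cost pool remaining) = $917.38
Check: goods available $8,776.00 = COGS $7,858.62 + ending $917.38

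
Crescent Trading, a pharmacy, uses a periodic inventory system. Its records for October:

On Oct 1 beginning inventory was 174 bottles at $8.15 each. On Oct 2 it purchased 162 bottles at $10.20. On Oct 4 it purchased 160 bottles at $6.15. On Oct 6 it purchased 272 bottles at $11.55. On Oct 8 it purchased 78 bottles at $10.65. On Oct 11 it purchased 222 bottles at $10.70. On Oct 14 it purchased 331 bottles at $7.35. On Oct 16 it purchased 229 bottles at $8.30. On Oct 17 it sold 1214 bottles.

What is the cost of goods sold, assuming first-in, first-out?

COGS = $11,475.30

Oct 17, 1214 sold [FIFO — oldest first]: 174 @ $8.15 + 162 @ $10.20 + 160 @ $6.15 + 272 @ $11.55 + 78 @ $10.65 + 222 @ $10.70 + 146 @ $7.35 = $11,475.30
Ending inventory: 185 @ $7.35 + 229 @ $8.30 = $3,260.45
Check: goods available $14,735.75 = COGS $11,475.30 + ending $3,260.45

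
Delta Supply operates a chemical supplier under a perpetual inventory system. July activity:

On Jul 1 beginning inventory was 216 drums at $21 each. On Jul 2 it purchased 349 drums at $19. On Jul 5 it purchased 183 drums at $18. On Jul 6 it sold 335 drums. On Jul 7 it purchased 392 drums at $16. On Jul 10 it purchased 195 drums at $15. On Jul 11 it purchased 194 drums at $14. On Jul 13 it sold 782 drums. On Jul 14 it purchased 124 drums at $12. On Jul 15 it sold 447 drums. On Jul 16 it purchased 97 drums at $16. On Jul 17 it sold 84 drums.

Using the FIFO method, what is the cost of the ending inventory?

Ending inventory = $1,612

Jul 6, 335 sold [FIFO — oldest first]: 216 @ $21 + 119 @ $19 = $6,797
Jul 13, 782 sold [FIFO — oldest first]: 230 @ $19 + 183 @ $18 + 369 @ $16 = $13,568
Jul 15, 447 sold [FIFO — oldest first]: 23 @ $16 + 195 @ $15 + 194 @ $14 + 35 @ $12 = $6,429
Jul 17, 84 sold [FIFO — oldest first]: 84 @ $12 = $1,008
Total COGS = $6,797 + $13,568 + $6,429 + $1,008 = $27,802
Ending inventory: 5 @ $12 + 97 @ $16 = $1,612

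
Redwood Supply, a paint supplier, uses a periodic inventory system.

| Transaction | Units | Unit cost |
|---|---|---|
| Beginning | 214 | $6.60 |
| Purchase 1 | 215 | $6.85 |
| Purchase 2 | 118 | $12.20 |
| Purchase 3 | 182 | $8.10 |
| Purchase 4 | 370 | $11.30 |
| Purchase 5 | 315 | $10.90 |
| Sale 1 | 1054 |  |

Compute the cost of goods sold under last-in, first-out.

COGS = $11,000.95

Sale 1 (1054) [LIFO — newest first]: 315 @ $10.90 + 370 @ $11.30 + 182 @ $8.10 + 118 @ $12.20 + 69 @ $6.85 = $11,000.95
Ending inventory: 214 @ $6.60 + 146 @ $6.85 = $2,412.50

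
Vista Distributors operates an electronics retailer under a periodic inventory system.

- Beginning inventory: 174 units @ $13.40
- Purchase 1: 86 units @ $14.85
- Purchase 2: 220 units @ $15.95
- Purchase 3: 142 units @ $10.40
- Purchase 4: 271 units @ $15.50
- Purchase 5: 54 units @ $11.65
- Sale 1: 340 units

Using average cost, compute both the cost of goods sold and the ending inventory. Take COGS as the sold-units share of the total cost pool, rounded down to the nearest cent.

Sale 1, sell 340: 340/947 × $13,424.10 → $4,819.63
Ending inventory (cost pool remaining) = $8,604.47

COGS = $4,819.63; ending inventory = $8,604.47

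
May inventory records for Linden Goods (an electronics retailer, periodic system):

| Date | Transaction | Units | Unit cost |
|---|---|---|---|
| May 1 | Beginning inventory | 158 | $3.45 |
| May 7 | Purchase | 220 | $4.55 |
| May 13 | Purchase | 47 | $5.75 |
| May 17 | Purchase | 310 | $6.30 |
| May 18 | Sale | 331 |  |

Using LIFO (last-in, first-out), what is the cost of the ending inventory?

May 18, 331 sold [LIFO — newest first]: 310 @ $6.30 + 21 @ $5.75 = $2,073.75
Ending inventory: 158 @ $3.45 + 220 @ $4.55 + 26 @ $5.75 = $1,695.60
Check: goods available $3,769.35 = COGS $2,073.75 + ending $1,695.60

Ending inventory = $1,695.60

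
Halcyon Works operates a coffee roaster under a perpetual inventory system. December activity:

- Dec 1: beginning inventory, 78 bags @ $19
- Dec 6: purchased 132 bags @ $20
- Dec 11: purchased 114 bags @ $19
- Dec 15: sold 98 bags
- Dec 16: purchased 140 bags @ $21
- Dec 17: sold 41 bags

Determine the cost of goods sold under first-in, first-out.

COGS = $2,702

Dec 15, 98 sold [FIFO — oldest first]: 78 @ $19 + 20 @ $20 = $1,882
Dec 17, 41 sold [FIFO — oldest first]: 41 @ $20 = $820
Total COGS = $1,882 + $820 = $2,702
Ending inventory: 71 @ $20 + 114 @ $19 + 140 @ $21 = $6,526
Check: goods available $9,228 = COGS $2,702 + ending $6,526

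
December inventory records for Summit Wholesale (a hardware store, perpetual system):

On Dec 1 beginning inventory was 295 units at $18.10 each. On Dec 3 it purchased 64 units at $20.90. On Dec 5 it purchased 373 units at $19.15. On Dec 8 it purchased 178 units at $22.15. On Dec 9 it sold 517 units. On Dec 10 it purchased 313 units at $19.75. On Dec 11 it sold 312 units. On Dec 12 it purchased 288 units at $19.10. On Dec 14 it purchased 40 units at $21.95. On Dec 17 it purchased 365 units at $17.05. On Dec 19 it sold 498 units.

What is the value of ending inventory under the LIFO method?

Dec 9, 517 sold [LIFO — newest first]: 178 @ $22.15 + 339 @ $19.15 = $10,434.55
Dec 11, 312 sold [LIFO — newest first]: 312 @ $19.75 = $6,162.00
Dec 19, 498 sold [LIFO — newest first]: 365 @ $17.05 + 40 @ $21.95 + 93 @ $19.10 = $8,877.55
Total COGS = $10,434.55 + $6,162.00 + $8,877.55 = $25,474.10
Ending inventory: 295 @ $18.10 + 64 @ $20.90 + 34 @ $19.15 + 1 @ $19.75 + 195 @ $19.10 = $11,072.45

Ending inventory = $11,072.45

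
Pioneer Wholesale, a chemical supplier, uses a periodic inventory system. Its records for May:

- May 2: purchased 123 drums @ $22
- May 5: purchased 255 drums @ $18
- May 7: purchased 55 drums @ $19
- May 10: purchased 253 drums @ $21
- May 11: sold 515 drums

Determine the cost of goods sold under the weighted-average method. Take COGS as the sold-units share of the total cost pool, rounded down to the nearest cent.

May 11, sell 515: 515/686 × $13,654.00 → $10,250.45
Ending inventory (cost pool remaining) = $3,403.55
Check: goods available $13,654.00 = COGS $10,250.45 + ending $3,403.55

COGS = $10,250.45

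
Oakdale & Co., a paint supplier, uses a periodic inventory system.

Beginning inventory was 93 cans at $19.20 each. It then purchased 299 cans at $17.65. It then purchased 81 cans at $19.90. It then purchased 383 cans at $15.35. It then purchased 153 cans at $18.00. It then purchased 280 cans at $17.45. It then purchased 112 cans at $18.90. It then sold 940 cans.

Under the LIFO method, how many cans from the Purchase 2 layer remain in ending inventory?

69

Sale 1 (940) [LIFO — newest first]: 112 @ $18.90 + 280 @ $17.45 + 153 @ $18.00 + 383 @ $15.35 + 12 @ $19.90 = $15,874.65
Ending inventory: 93 @ $19.20 + 299 @ $17.65 + 69 @ $19.90 = $8,436.05
Check: goods available $24,310.70 = COGS $15,874.65 + ending $8,436.05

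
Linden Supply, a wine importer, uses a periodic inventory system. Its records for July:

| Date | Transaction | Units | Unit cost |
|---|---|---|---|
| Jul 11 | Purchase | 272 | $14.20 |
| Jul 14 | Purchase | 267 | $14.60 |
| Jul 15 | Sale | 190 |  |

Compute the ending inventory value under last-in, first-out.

Jul 15, 190 sold [LIFO — newest first]: 190 @ $14.60 = $2,774.00
Ending inventory: 272 @ $14.20 + 77 @ $14.60 = $4,986.60
Check: goods available $7,760.60 = COGS $2,774.00 + ending $4,986.60

Ending inventory = $4,986.60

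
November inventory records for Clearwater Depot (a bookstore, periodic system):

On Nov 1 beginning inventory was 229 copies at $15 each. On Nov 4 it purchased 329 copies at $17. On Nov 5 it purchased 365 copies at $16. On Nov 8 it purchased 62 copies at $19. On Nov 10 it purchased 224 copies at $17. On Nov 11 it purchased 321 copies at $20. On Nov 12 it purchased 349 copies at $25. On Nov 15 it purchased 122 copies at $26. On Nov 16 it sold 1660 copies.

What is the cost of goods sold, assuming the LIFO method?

COGS = $32,832

Nov 16, 1660 sold [LIFO — newest first]: 122 @ $26 + 349 @ $25 + 321 @ $20 + 224 @ $17 + 62 @ $19 + 365 @ $16 + 217 @ $17 = $32,832
Ending inventory: 229 @ $15 + 112 @ $17 = $5,339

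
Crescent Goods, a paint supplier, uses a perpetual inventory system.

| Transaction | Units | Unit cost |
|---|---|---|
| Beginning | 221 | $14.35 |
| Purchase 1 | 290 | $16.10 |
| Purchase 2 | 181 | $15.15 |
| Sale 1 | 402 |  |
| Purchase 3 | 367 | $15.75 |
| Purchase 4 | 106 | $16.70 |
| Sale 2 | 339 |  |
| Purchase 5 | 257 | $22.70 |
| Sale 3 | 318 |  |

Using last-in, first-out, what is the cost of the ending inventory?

Sale 1 (402) [LIFO — newest first]: 181 @ $15.15 + 221 @ $16.10 = $6,300.25
Sale 2 (339) [LIFO — newest first]: 106 @ $16.70 + 233 @ $15.75 = $5,439.95
Sale 3 (318) [LIFO — newest first]: 257 @ $22.70 + 61 @ $15.75 = $6,794.65
Total COGS = $6,300.25 + $5,439.95 + $6,794.65 = $18,534.85
Ending inventory: 221 @ $14.35 + 69 @ $16.10 + 73 @ $15.75 = $5,432.00
Check: goods available $23,966.85 = COGS $18,534.85 + ending $5,432.00

Ending inventory = $5,432.00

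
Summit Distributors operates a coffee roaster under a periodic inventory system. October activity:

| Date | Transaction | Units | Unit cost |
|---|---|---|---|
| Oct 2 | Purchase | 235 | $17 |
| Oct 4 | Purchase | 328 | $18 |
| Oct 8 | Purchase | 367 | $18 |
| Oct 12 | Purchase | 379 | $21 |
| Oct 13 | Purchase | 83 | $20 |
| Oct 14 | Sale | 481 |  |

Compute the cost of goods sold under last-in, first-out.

Oct 14, 481 sold [LIFO — newest first]: 83 @ $20 + 379 @ $21 + 19 @ $18 = $9,961
Ending inventory: 235 @ $17 + 328 @ $18 + 348 @ $18 = $16,163

COGS = $9,961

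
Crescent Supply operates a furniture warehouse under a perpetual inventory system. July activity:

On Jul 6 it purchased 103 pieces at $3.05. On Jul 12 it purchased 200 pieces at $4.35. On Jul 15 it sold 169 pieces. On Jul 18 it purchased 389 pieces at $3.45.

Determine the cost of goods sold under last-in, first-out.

COGS = $735.15

Jul 15, 169 sold [LIFO — newest first]: 169 @ $4.35 = $735.15
Ending inventory: 103 @ $3.05 + 31 @ $4.35 + 389 @ $3.45 = $1,791.05
Check: goods available $2,526.20 = COGS $735.15 + ending $1,791.05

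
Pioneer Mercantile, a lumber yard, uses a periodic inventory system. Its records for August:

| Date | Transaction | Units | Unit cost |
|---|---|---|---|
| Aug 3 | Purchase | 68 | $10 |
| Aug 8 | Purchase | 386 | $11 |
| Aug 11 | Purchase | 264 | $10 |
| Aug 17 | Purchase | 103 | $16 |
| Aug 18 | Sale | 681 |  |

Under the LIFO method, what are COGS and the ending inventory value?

COGS = $7,742; ending inventory = $1,472

Aug 18, 681 sold [LIFO — newest first]: 103 @ $16 + 264 @ $10 + 314 @ $11 = $7,742
Ending inventory: 68 @ $10 + 72 @ $11 = $1,472
Check: goods available $9,214 = COGS $7,742 + ending $1,472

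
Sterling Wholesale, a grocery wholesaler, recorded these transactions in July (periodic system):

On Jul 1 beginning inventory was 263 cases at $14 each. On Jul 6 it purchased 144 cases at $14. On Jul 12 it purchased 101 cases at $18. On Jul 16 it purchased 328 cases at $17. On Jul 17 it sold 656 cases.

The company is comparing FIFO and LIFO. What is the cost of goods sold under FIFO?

FIFO COGS: 263 @ $14 + 144 @ $14 + 101 @ $18 + 148 @ $17 = $10,032
LIFO COGS: 328 @ $17 + 101 @ $18 + 144 @ $14 + 83 @ $14 = $10,572

COGS = $10,032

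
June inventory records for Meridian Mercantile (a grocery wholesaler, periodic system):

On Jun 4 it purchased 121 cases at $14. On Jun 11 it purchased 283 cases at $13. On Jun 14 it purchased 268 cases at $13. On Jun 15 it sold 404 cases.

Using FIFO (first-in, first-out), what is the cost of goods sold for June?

Jun 15, 404 sold [FIFO — oldest first]: 121 @ $14 + 283 @ $13 = $5,373
Ending inventory: 268 @ $13 = $3,484
Check: goods available $8,857 = COGS $5,373 + ending $3,484

COGS = $5,373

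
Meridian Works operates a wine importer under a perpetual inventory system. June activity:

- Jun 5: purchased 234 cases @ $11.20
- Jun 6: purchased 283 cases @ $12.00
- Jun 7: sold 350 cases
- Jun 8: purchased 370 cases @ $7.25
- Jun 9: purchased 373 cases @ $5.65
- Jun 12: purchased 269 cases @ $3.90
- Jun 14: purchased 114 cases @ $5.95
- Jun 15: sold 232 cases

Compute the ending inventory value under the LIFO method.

Ending inventory = $7,249.25

Jun 7, 350 sold [LIFO — newest first]: 283 @ $12.00 + 67 @ $11.20 = $4,146.40
Jun 15, 232 sold [LIFO — newest first]: 114 @ $5.95 + 118 @ $3.90 = $1,138.50
Total COGS = $4,146.40 + $1,138.50 = $5,284.90
Ending inventory: 167 @ $11.20 + 370 @ $7.25 + 373 @ $5.65 + 151 @ $3.90 = $7,249.25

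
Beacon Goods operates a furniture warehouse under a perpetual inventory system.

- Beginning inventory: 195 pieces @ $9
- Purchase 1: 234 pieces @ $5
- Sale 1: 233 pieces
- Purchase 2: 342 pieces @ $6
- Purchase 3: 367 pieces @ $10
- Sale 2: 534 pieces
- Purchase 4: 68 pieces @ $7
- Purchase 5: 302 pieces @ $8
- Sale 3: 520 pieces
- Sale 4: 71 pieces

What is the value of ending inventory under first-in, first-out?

Sale 1 (233) [FIFO — oldest first]: 195 @ $9 + 38 @ $5 = $1,945
Sale 2 (534) [FIFO — oldest first]: 196 @ $5 + 338 @ $6 = $3,008
Sale 3 (520) [FIFO — oldest first]: 4 @ $6 + 367 @ $10 + 68 @ $7 + 81 @ $8 = $4,818
Sale 4 (71) [FIFO — oldest first]: 71 @ $8 = $568
Total COGS = $1,945 + $3,008 + $4,818 + $568 = $10,339
Ending inventory: 150 @ $8 = $1,200

Ending inventory = $1,200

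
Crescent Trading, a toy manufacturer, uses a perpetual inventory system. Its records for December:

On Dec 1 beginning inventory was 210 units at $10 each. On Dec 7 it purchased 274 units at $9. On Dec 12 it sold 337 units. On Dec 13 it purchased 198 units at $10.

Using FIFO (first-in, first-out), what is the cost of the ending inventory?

Dec 12, 337 sold [FIFO — oldest first]: 210 @ $10 + 127 @ $9 = $3,243
Ending inventory: 147 @ $9 + 198 @ $10 = $3,303

Ending inventory = $3,303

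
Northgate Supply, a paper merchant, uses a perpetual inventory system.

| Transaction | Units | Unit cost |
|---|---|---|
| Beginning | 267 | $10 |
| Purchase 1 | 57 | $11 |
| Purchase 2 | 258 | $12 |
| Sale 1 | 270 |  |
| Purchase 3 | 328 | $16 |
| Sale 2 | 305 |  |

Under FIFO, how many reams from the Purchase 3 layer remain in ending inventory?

328

Sale 1 (270) [FIFO — oldest first]: 267 @ $10 + 3 @ $11 = $2,703
Sale 2 (305) [FIFO — oldest first]: 54 @ $11 + 251 @ $12 = $3,606
Total COGS = $2,703 + $3,606 = $6,309
Ending inventory: 7 @ $12 + 328 @ $16 = $5,332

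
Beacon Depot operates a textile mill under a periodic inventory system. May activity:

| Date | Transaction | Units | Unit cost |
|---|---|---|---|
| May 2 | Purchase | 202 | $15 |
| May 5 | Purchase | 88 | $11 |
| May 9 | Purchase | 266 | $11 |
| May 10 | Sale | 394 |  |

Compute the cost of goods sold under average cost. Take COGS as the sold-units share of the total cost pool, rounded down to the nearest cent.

COGS = $4,906.57

May 10, sell 394: 394/556 × $6,924.00 → $4,906.57
Ending inventory (cost pool remaining) = $2,017.43
Check: goods available $6,924.00 = COGS $4,906.57 + ending $2,017.43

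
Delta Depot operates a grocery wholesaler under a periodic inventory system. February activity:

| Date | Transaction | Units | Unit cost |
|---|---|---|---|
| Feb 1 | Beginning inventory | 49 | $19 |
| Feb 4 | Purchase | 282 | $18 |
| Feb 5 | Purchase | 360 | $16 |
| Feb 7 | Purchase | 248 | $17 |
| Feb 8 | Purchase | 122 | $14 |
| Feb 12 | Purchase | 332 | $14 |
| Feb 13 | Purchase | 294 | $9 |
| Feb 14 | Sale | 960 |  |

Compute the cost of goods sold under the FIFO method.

COGS = $16,277

Feb 14, 960 sold [FIFO — oldest first]: 49 @ $19 + 282 @ $18 + 360 @ $16 + 248 @ $17 + 21 @ $14 = $16,277
Ending inventory: 101 @ $14 + 332 @ $14 + 294 @ $9 = $8,708
Check: goods available $24,985 = COGS $16,277 + ending $8,708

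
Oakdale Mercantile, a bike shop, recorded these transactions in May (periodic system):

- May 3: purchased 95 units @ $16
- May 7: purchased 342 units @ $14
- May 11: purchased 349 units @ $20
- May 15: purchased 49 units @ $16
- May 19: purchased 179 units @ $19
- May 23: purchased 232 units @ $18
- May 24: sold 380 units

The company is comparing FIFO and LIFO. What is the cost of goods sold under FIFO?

FIFO COGS: 95 @ $16 + 285 @ $14 = $5,510
LIFO COGS: 232 @ $18 + 148 @ $19 = $6,988

COGS = $5,510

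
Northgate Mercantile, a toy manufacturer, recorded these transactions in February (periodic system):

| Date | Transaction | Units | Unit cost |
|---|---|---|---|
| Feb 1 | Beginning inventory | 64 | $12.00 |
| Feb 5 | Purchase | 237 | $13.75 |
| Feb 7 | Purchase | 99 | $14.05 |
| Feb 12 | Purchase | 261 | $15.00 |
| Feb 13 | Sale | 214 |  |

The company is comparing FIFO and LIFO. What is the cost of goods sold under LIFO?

FIFO COGS: 64 @ $12.00 + 150 @ $13.75 = $2,830.50
LIFO COGS: 214 @ $15.00 = $3,210.00

COGS = $3,210.00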